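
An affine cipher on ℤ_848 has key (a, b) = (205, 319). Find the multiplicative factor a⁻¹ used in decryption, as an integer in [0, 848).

Extended Euclidean algorithm:
848 = 4·205 + 28
205 = 7·28 + 9
28 = 3·9 + 1
9 = 9·1 + 0
The gcd is 1. Working backward:
1 = 28 − 3·9
1 = −3·205 + 22·28
1 = 22·848 − 91·205
Thus 205·(-91) ≡ 1 (mod 848); reducing, -91 mod 848 = 757.

757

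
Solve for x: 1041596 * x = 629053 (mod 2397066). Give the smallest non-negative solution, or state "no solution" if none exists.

no solution

gcd(1041596, 2397066):
2397066 = 2·1041596 + 313874
1041596 = 3·313874 + 99974
313874 = 3·99974 + 13952
99974 = 7·13952 + 2310
13952 = 6·2310 + 92
2310 = 25·92 + 10
92 = 9·10 + 2
10 = 5·2 + 0
gcd = 2, but 2 ∤ 629053, so the congruence has no solution.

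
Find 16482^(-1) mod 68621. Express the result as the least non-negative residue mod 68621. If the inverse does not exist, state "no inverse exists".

52313

gcd(68621, 16482) by repeated division:
68621 = 4×16482 + 2693
16482 = 6×2693 + 324
2693 = 8×324 + 101
324 = 3×101 + 21
101 = 4×21 + 17
21 = 1×17 + 4
17 = 4×4 + 1
4 = 4×1 + 0
The gcd is 1. Working backward:
1 = 17 − 4·4
1 = −4·21 + 5·17
1 = 5·101 − 24·21
1 = −24·324 + 77·101
1 = 77·2693 − 640·324
1 = −640·16482 + 3917·2693
1 = 3917·68621 − 16308·16482
Thus 16482·(-16308) ≡ 1 (mod 68621); reducing, -16308 mod 68621 = 52313.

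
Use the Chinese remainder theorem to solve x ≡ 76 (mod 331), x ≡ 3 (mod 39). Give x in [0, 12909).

9675

Write x = 76 + 331·k. Then 331·k ≡ 3 − 76 ≡ 5 (mod 39).
Need 331⁻¹ mod 39. Extended Euclid on (39, 19):
39 = 2×19 + 1
19 = 19×1 + 0
Back-substitute:
1 = 39 − 2·19
331⁻¹ ≡ 37 (mod 39), so k ≡ 37·5 ≡ 29 (mod 39).
x = 76 + 331·29 = 9675.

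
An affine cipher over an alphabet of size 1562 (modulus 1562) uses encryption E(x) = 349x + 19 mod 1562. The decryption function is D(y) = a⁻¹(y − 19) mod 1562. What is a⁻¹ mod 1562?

Run Euclid on (1562, 349):
1562 = 4*349 + 166
349 = 2*166 + 17
166 = 9*17 + 13
17 = 1*13 + 4
13 = 3*4 + 1
4 = 4*1 + 0
Since gcd(349, 1562) = 1, back-substitute to write 1 as a combination:
1 = 13 − 3·4
1 = −3·17 + 4·13
1 = 4·166 − 39·17
1 = −39·349 + 82·166
1 = 82·1562 − 367·349
Thus 349·(-367) ≡ 1 (mod 1562); reducing, -367 mod 1562 = 1195.

1195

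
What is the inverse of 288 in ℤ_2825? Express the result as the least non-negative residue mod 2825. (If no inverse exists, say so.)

Run Euclid on (2825, 288):
2825 = 9·288 + 233
288 = 1·233 + 55
233 = 4·55 + 13
55 = 4·13 + 3
13 = 4·3 + 1
3 = 3·1 + 0
Since gcd(288, 2825) = 1, back-substitute to write 1 as a combination:
1 = 13 − 4·3
1 = −4·55 + 17·13
1 = 17·233 − 72·55
1 = −72·288 + 89·233
1 = 89·2825 − 873·288
Thus 288·(-873) ≡ 1 (mod 2825); reducing, -873 mod 2825 = 1952.

1952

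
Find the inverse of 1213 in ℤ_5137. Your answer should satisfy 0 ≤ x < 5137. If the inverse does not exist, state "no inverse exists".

1478

Run Euclid on (5137, 1213):
5137 = 4·1213 + 285
1213 = 4·285 + 73
285 = 3·73 + 66
73 = 1·66 + 7
66 = 9·7 + 3
7 = 2·3 + 1
3 = 3·1 + 0
Since gcd(1213, 5137) = 1, back-substitute to write 1 as a combination:
1 = 7 − 2·3
1 = −2·66 + 19·7
1 = 19·73 − 21·66
1 = −21·285 + 82·73
1 = 82·1213 − 349·285
1 = −349·5137 + 1478·1213
So 1213·1478 ≡ 1 (mod 5137).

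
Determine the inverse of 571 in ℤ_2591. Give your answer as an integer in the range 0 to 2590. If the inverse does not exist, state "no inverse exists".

2169

Run Euclid on (2591, 571):
2591 = 4·571 + 307
571 = 1·307 + 264
307 = 1·264 + 43
264 = 6·43 + 6
43 = 7·6 + 1
6 = 6·1 + 0
Since gcd(571, 2591) = 1, back-substitute to write 1 as a combination:
1 = 43 − 7·6
1 = −7·264 + 43·43
1 = 43·307 − 50·264
1 = −50·571 + 93·307
1 = 93·2591 − 422·571
Thus 571·(-422) ≡ 1 (mod 2591); reducing, -422 mod 2591 = 2169.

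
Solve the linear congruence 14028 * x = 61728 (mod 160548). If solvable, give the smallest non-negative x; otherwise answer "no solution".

First find gcd(14028, 160548):
160548 = 11·14028 + 6240
14028 = 2·6240 + 1548
6240 = 4·1548 + 48
1548 = 32·48 + 12
48 = 4·12 + 0
gcd = 12 and 12 | 61728, so solutions exist. Divide through by 12: 1169x ≡ 5144 (mod 13379).
Now find 1169⁻¹ mod 13379:
13379 = 11*1169 + 520
1169 = 2*520 + 129
520 = 4*129 + 4
129 = 32*4 + 1
4 = 4*1 + 0
Back-substitute:
1 = 129 − 32·4
1 = −32·520 + 129·129
1 = 129·1169 − 290·520
1 = −290·13379 + 3319·1169
So 1169⁻¹ ≡ 3319 (mod 13379).
Then x ≡ 3319·5144 ≡ 1332 (mod 13379); the smallest non-negative solution is x = 1332.

1332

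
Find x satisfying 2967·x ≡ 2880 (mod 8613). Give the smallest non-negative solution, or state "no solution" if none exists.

First find gcd(2967, 8613):
8613 = 2·2967 + 2679
2967 = 1·2679 + 288
2679 = 9·288 + 87
288 = 3·87 + 27
87 = 3·27 + 6
27 = 4·6 + 3
6 = 2·3 + 0
gcd = 3 and 3 | 2880, so solutions exist. Divide through by 3: 989x ≡ 960 (mod 2871).
Now find 989⁻¹ mod 2871:
2871 = 2×989 + 893
989 = 1×893 + 96
893 = 9×96 + 29
96 = 3×29 + 9
29 = 3×9 + 2
9 = 4×2 + 1
2 = 2×1 + 0
Back-substitute:
1 = 9 − 4·2
1 = −4·29 + 13·9
1 = 13·96 − 43·29
1 = −43·893 + 400·96
1 = 400·989 − 443·893
1 = −443·2871 + 1286·989
So 989⁻¹ ≡ 1286 (mod 2871).
Then x ≡ 1286·960 ≡ 30 (mod 2871); the smallest non-negative solution is x = 30.

30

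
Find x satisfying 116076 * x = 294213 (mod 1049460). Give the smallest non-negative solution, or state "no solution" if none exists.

gcd(116076, 1049460):
1049460 = 9·116076 + 4776
116076 = 24·4776 + 1452
4776 = 3·1452 + 420
1452 = 3·420 + 192
420 = 2·192 + 36
192 = 5·36 + 12
36 = 3·12 + 0
gcd = 12, but 12 ∤ 294213, so the congruence has no solution.

no solution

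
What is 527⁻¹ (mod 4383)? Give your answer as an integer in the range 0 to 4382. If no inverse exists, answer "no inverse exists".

1181

Apply the Euclidean algorithm to 4383 and 527:
4383 = 8×527 + 167
527 = 3×167 + 26
167 = 6×26 + 11
26 = 2×11 + 4
11 = 2×4 + 3
4 = 1×3 + 1
3 = 3×1 + 0
The gcd is 1. Working backward:
1 = 4 − 3
1 = −11 + 3·4
1 = 3·26 − 7·11
1 = −7·167 + 45·26
1 = 45·527 − 142·167
1 = −142·4383 + 1181·527
So 527·1181 ≡ 1 (mod 4383).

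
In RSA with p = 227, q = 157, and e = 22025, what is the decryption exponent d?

φ(n) = (p−1)(q−1) = 226·156 = 35256.
Need d with 22025·d ≡ 1 (mod 35256). Apply the extended Euclidean algorithm:
35256 = 1·22025 + 13231
22025 = 1·13231 + 8794
13231 = 1·8794 + 4437
8794 = 1·4437 + 4357
4437 = 1·4357 + 80
4357 = 54·80 + 37
80 = 2·37 + 6
37 = 6·6 + 1
6 = 6·1 + 0
Back-substitute:
1 = 37 − 6·6
1 = −6·80 + 13·37
1 = 13·4357 − 708·80
1 = −708·4437 + 721·4357
1 = 721·8794 − 1429·4437
1 = −1429·13231 + 2150·8794
1 = 2150·22025 − 3579·13231
1 = −3579·35256 + 5729·22025
So 22025·5729 ≡ 1 (mod 35256), hence d = 5729.

5729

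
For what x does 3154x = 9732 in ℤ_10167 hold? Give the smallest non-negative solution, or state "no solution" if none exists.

First find gcd(3154, 10167):
10167 = 3×3154 + 705
3154 = 4×705 + 334
705 = 2×334 + 37
334 = 9×37 + 1
37 = 37×1 + 0
gcd = 1, so a unique solution mod 10167 exists.
Back-substitute for the Bézout coefficients:
1 = 334 − 9·37
1 = −9·705 + 19·334
1 = 19·3154 − 85·705
1 = −85·10167 + 274·3154
So 3154·(274) ≡ 1 (mod 10167), giving 3154⁻¹ ≡ 274.
x ≡ 3154⁻¹·9732 ≡ 274·9732 ≡ 2814 (mod 10167).

2814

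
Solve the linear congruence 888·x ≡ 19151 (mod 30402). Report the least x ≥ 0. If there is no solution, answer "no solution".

gcd(888, 30402):
30402 = 34·888 + 210
888 = 4·210 + 48
210 = 4·48 + 18
48 = 2·18 + 12
18 = 1·12 + 6
12 = 2·6 + 0
gcd = 6, but 6 ∤ 19151, so the congruence has no solution.

no solution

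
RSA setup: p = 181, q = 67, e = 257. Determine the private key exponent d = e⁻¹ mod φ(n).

1433

φ(n) = (p−1)(q−1) = 180·66 = 11880.
Need d with 257·d ≡ 1 (mod 11880). Apply the extended Euclidean algorithm:
11880 = 46·257 + 58
257 = 4·58 + 25
58 = 2·25 + 8
25 = 3·8 + 1
8 = 8·1 + 0
Back-substitute:
1 = 25 − 3·8
1 = −3·58 + 7·25
1 = 7·257 − 31·58
1 = −31·11880 + 1433·257
So 257·1433 ≡ 1 (mod 11880), hence d = 1433.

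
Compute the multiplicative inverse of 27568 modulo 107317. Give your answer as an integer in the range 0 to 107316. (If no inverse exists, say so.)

104339

gcd(107317, 27568) by repeated division:
107317 = 3×27568 + 24613
27568 = 1×24613 + 2955
24613 = 8×2955 + 973
2955 = 3×973 + 36
973 = 27×36 + 1
36 = 36×1 + 0
gcd = 1, so the inverse exists. Back-substitute:
1 = 973 − 27·36
1 = −27·2955 + 82·973
1 = 82·24613 − 683·2955
1 = −683·27568 + 765·24613
1 = 765·107317 − 2978·27568
Hence 27568⁻¹ ≡ -2978 ≡ 104339 (mod 107317).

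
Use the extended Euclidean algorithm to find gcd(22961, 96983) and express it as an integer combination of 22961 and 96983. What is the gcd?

Repeated division:
96983 = 4*22961 + 5139
22961 = 4*5139 + 2405
5139 = 2*2405 + 329
2405 = 7*329 + 102
329 = 3*102 + 23
102 = 4*23 + 10
23 = 2*10 + 3
10 = 3*3 + 1
3 = 3*1 + 0
gcd(22961, 96983) = 1.
Working backward:
1 = 10 − 3·3
1 = −3·23 + 7·10
1 = 7·102 − 31·23
1 = −31·329 + 100·102
1 = 100·2405 − 731·329
1 = −731·5139 + 1562·2405
1 = 1562·22961 − 6979·5139
1 = −6979·96983 + 29478·22961
So 1 = (-6979)·96983 + (29478)·22961.

1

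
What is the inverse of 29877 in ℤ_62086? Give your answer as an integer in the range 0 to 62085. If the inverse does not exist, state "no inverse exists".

19941

gcd(62086, 29877) by repeated division:
62086 = 2×29877 + 2332
29877 = 12×2332 + 1893
2332 = 1×1893 + 439
1893 = 4×439 + 137
439 = 3×137 + 28
137 = 4×28 + 25
28 = 1×25 + 3
25 = 8×3 + 1
3 = 3×1 + 0
Since gcd(29877, 62086) = 1, back-substitute to write 1 as a combination:
1 = 25 − 8·3
1 = −8·28 + 9·25
1 = 9·137 − 44·28
1 = −44·439 + 141·137
1 = 141·1893 − 608·439
1 = −608·2332 + 749·1893
1 = 749·29877 − 9596·2332
1 = −9596·62086 + 19941·29877
So 29877·19941 ≡ 1 (mod 62086).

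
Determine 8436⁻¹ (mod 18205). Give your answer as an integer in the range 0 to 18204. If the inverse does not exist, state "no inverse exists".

Run Euclid on (18205, 8436):
18205 = 2·8436 + 1333
8436 = 6·1333 + 438
1333 = 3·438 + 19
438 = 23·19 + 1
19 = 19·1 + 0
gcd = 1, so the inverse exists. Back-substitute:
1 = 438 − 23·19
1 = −23·1333 + 70·438
1 = 70·8436 − 443·1333
1 = −443·18205 + 956·8436
So 8436·956 ≡ 1 (mod 18205).

956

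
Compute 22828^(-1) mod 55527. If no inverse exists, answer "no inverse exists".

13225

gcd(55527, 22828) by repeated division:
55527 = 2·22828 + 9871
22828 = 2·9871 + 3086
9871 = 3·3086 + 613
3086 = 5·613 + 21
613 = 29·21 + 4
21 = 5·4 + 1
4 = 4·1 + 0
The gcd is 1. Working backward:
1 = 21 − 5·4
1 = −5·613 + 146·21
1 = 146·3086 − 735·613
1 = −735·9871 + 2351·3086
1 = 2351·22828 − 5437·9871
1 = −5437·55527 + 13225·22828
So 22828·13225 ≡ 1 (mod 55527).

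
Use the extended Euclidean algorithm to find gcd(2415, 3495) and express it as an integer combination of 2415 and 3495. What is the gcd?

Apply Euclid's algorithm to 3495 and 2415:
3495 = 1×2415 + 1080
2415 = 2×1080 + 255
1080 = 4×255 + 60
255 = 4×60 + 15
60 = 4×15 + 0
gcd(2415, 3495) = 15.
Express as a combination:
15 = 255 − 4·60
15 = −4·1080 + 17·255
15 = 17·2415 − 38·1080
15 = −38·3495 + 55·2415
So 15 = (-38)·3495 + (55)·2415.

15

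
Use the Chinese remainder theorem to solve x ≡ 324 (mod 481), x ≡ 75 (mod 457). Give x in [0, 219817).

Write x = 324 + 481·k. Then 481·k ≡ 75 − 324 ≡ 208 (mod 457).
Need 481⁻¹ mod 457. Extended Euclid on (457, 24):
457 = 19·24 + 1
24 = 24·1 + 0
Back-substitute:
1 = 457 − 19·24
481⁻¹ ≡ 438 (mod 457), so k ≡ 438·208 ≡ 161 (mod 457).
x = 324 + 481·161 = 77765.

77765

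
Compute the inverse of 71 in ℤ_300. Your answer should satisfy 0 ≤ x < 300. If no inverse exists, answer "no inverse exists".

131

Apply the Euclidean algorithm to 300 and 71:
300 = 4·71 + 16
71 = 4·16 + 7
16 = 2·7 + 2
7 = 3·2 + 1
2 = 2·1 + 0
The gcd is 1. Working backward:
1 = 7 − 3·2
1 = −3·16 + 7·7
1 = 7·71 − 31·16
1 = −31·300 + 131·71
So 71·131 ≡ 1 (mod 300).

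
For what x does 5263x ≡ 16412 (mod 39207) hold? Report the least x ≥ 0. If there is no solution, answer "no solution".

6149

First find gcd(5263, 39207):
39207 = 7·5263 + 2366
5263 = 2·2366 + 531
2366 = 4·531 + 242
531 = 2·242 + 47
242 = 5·47 + 7
47 = 6·7 + 5
7 = 1·5 + 2
5 = 2·2 + 1
2 = 2·1 + 0
gcd = 1, so a unique solution mod 39207 exists.
Back-substitute for the Bézout coefficients:
1 = 5 − 2·2
1 = −2·7 + 3·5
1 = 3·47 − 20·7
1 = −20·242 + 103·47
1 = 103·531 − 226·242
1 = −226·2366 + 1007·531
1 = 1007·5263 − 2240·2366
1 = −2240·39207 + 16687·5263
So 5263·(16687) ≡ 1 (mod 39207), giving 5263⁻¹ ≡ 16687.
x ≡ 5263⁻¹·16412 ≡ 16687·16412 ≡ 6149 (mod 39207).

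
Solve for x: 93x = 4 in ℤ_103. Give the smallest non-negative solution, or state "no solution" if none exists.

First find gcd(93, 103):
103 = 1×93 + 10
93 = 9×10 + 3
10 = 3×3 + 1
3 = 3×1 + 0
gcd = 1, so a unique solution mod 103 exists.
Back-substitute for the Bézout coefficients:
1 = 10 − 3·3
1 = −3·93 + 28·10
1 = 28·103 − 31·93
So 93·(-31) ≡ 1 (mod 103), giving 93⁻¹ ≡ 72.
x ≡ 93⁻¹·4 ≡ 72·4 ≡ 82 (mod 103).

82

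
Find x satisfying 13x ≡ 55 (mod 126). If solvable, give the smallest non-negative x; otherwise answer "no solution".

43

First find gcd(13, 126):
126 = 9·13 + 9
13 = 1·9 + 4
9 = 2·4 + 1
4 = 4·1 + 0
gcd = 1, so a unique solution mod 126 exists.
Back-substitute for the Bézout coefficients:
1 = 9 − 2·4
1 = −2·13 + 3·9
1 = 3·126 − 29·13
So 13·(-29) ≡ 1 (mod 126), giving 13⁻¹ ≡ 97.
x ≡ 13⁻¹·55 ≡ 97·55 ≡ 43 (mod 126).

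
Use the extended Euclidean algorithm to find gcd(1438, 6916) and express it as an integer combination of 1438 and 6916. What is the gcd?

2

Repeated division:
6916 = 4*1438 + 1164
1438 = 1*1164 + 274
1164 = 4*274 + 68
274 = 4*68 + 2
68 = 34*2 + 0
gcd(1438, 6916) = 2.
Back-substituting:
2 = 274 − 4·68
2 = −4·1164 + 17·274
2 = 17·1438 − 21·1164
2 = −21·6916 + 101·1438
So 2 = (-21)·6916 + (101)·1438.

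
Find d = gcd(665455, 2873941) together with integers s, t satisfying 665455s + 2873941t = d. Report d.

Euclidean algorithm:
2873941 = 4*665455 + 212121
665455 = 3*212121 + 29092
212121 = 7*29092 + 8477
29092 = 3*8477 + 3661
8477 = 2*3661 + 1155
3661 = 3*1155 + 196
1155 = 5*196 + 175
196 = 1*175 + 21
175 = 8*21 + 7
21 = 3*7 + 0
gcd(665455, 2873941) = 7.
Express as a combination:
7 = 175 − 8·21
7 = −8·196 + 9·175
7 = 9·1155 − 53·196
7 = −53·3661 + 168·1155
7 = 168·8477 − 389·3661
7 = −389·29092 + 1335·8477
7 = 1335·212121 − 9734·29092
7 = −9734·665455 + 30537·212121
7 = 30537·2873941 − 131882·665455
So 7 = (30537)·2873941 + (-131882)·665455.

7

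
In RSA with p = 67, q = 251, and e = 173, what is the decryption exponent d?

φ(n) = (p−1)(q−1) = 66·250 = 16500.
Need d with 173·d ≡ 1 (mod 16500). Apply the extended Euclidean algorithm:
16500 = 95×173 + 65
173 = 2×65 + 43
65 = 1×43 + 22
43 = 1×22 + 21
22 = 1×21 + 1
21 = 21×1 + 0
Back-substitute:
1 = 22 − 21
1 = −43 + 2·22
1 = 2·65 − 3·43
1 = −3·173 + 8·65
1 = 8·16500 − 763·173
So 173·(-763) ≡ 1 (mod 16500), hence d ≡ -763 ≡ 15737 (mod 16500).

15737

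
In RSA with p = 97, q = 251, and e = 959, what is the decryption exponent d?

13439

φ(n) = (p−1)(q−1) = 96·250 = 24000.
Need d with 959·d ≡ 1 (mod 24000). Apply the extended Euclidean algorithm:
24000 = 25*959 + 25
959 = 38*25 + 9
25 = 2*9 + 7
9 = 1*7 + 2
7 = 3*2 + 1
2 = 2*1 + 0
Back-substitute:
1 = 7 − 3·2
1 = −3·9 + 4·7
1 = 4·25 − 11·9
1 = −11·959 + 422·25
1 = 422·24000 − 10561·959
So 959·(-10561) ≡ 1 (mod 24000), hence d ≡ -10561 ≡ 13439 (mod 24000).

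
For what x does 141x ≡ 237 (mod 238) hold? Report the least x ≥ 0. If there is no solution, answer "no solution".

27

First find gcd(141, 238):
238 = 1·141 + 97
141 = 1·97 + 44
97 = 2·44 + 9
44 = 4·9 + 8
9 = 1·8 + 1
8 = 8·1 + 0
gcd = 1, so a unique solution mod 238 exists.
Back-substitute for the Bézout coefficients:
1 = 9 − 8
1 = −44 + 5·9
1 = 5·97 − 11·44
1 = −11·141 + 16·97
1 = 16·238 − 27·141
So 141·(-27) ≡ 1 (mod 238), giving 141⁻¹ ≡ 211.
x ≡ 141⁻¹·237 ≡ 211·237 ≡ 27 (mod 238).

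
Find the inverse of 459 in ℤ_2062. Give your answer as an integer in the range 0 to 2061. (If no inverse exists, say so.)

Run Euclid on (2062, 459):
2062 = 4×459 + 226
459 = 2×226 + 7
226 = 32×7 + 2
7 = 3×2 + 1
2 = 2×1 + 0
Since gcd(459, 2062) = 1, back-substitute to write 1 as a combination:
1 = 7 − 3·2
1 = −3·226 + 97·7
1 = 97·459 − 197·226
1 = −197·2062 + 885·459
So 459·885 ≡ 1 (mod 2062).

885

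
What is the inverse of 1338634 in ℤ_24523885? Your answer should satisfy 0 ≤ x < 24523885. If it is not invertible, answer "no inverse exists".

Apply the Euclidean algorithm to 24523885 and 1338634:
24523885 = 18*1338634 + 428473
1338634 = 3*428473 + 53215
428473 = 8*53215 + 2753
53215 = 19*2753 + 908
2753 = 3*908 + 29
908 = 31*29 + 9
29 = 3*9 + 2
9 = 4*2 + 1
2 = 2*1 + 0
Since gcd(1338634, 24523885) = 1, back-substitute to write 1 as a combination:
1 = 9 − 4·2
1 = −4·29 + 13·9
1 = 13·908 − 407·29
1 = −407·2753 + 1234·908
1 = 1234·53215 − 23853·2753
1 = −23853·428473 + 192058·53215
1 = 192058·1338634 − 600027·428473
1 = −600027·24523885 + 10992544·1338634
So 1338634·10992544 ≡ 1 (mod 24523885).

10992544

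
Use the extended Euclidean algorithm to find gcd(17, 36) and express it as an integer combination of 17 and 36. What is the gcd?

Apply Euclid's algorithm to 36 and 17:
36 = 2*17 + 2
17 = 8*2 + 1
2 = 2*1 + 0
gcd(17, 36) = 1.
Back-substituting:
1 = 17 − 8·2
1 = −8·36 + 17·17
So 1 = (-8)·36 + (17)·17.

1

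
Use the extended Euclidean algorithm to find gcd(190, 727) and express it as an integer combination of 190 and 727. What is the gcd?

1

Repeated division:
727 = 3·190 + 157
190 = 1·157 + 33
157 = 4·33 + 25
33 = 1·25 + 8
25 = 3·8 + 1
8 = 8·1 + 0
gcd(190, 727) = 1.
Back-substituting:
1 = 25 − 3·8
1 = −3·33 + 4·25
1 = 4·157 − 19·33
1 = −19·190 + 23·157
1 = 23·727 − 88·190
So 1 = (23)·727 + (-88)·190.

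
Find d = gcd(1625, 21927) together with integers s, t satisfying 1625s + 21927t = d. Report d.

Euclidean algorithm:
21927 = 13×1625 + 802
1625 = 2×802 + 21
802 = 38×21 + 4
21 = 5×4 + 1
4 = 4×1 + 0
gcd(1625, 21927) = 1.
Back-substituting:
1 = 21 − 5·4
1 = −5·802 + 191·21
1 = 191·1625 − 387·802
1 = −387·21927 + 5222·1625
So 1 = (-387)·21927 + (5222)·1625.

1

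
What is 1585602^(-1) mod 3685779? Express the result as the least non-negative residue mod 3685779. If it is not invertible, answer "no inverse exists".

no inverse exists

Compute gcd(1585602, 3685779):
3685779 = 2*1585602 + 514575
1585602 = 3*514575 + 41877
514575 = 12*41877 + 12051
41877 = 3*12051 + 5724
12051 = 2*5724 + 603
5724 = 9*603 + 297
603 = 2*297 + 9
297 = 33*9 + 0
The gcd is 9, not 1, hence no inverse exists.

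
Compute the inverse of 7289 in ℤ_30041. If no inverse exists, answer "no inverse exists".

Run Euclid on (30041, 7289):
30041 = 4×7289 + 885
7289 = 8×885 + 209
885 = 4×209 + 49
209 = 4×49 + 13
49 = 3×13 + 10
13 = 1×10 + 3
10 = 3×3 + 1
3 = 3×1 + 0
gcd = 1, so the inverse exists. Back-substitute:
1 = 10 − 3·3
1 = −3·13 + 4·10
1 = 4·49 − 15·13
1 = −15·209 + 64·49
1 = 64·885 − 271·209
1 = −271·7289 + 2232·885
1 = 2232·30041 − 9199·7289
Thus 7289·(-9199) ≡ 1 (mod 30041); reducing, -9199 mod 30041 = 20842.

20842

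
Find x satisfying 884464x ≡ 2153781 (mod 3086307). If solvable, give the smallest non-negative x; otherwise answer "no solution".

307386

First find gcd(884464, 3086307):
3086307 = 3×884464 + 432915
884464 = 2×432915 + 18634
432915 = 23×18634 + 4333
18634 = 4×4333 + 1302
4333 = 3×1302 + 427
1302 = 3×427 + 21
427 = 20×21 + 7
21 = 3×7 + 0
gcd = 7 and 7 | 2153781, so solutions exist. Divide through by 7: 126352x ≡ 307683 (mod 440901).
Now find 126352⁻¹ mod 440901:
440901 = 3·126352 + 61845
126352 = 2·61845 + 2662
61845 = 23·2662 + 619
2662 = 4·619 + 186
619 = 3·186 + 61
186 = 3·61 + 3
61 = 20·3 + 1
3 = 3·1 + 0
Back-substitute:
1 = 61 − 20·3
1 = −20·186 + 61·61
1 = 61·619 − 203·186
1 = −203·2662 + 873·619
1 = 873·61845 − 20282·2662
1 = −20282·126352 + 41437·61845
1 = 41437·440901 − 144593·126352
So 126352·(-144593) ≡ 1 (mod 440901), i.e. 126352⁻¹ ≡ 296308.
Then x ≡ 296308·307683 ≡ 307386 (mod 440901); the smallest non-negative solution is x = 307386.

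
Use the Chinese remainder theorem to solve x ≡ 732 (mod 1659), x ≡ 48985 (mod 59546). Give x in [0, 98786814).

5646309

Write x = 732 + 1659·k. Then 1659·k ≡ 48985 − 732 ≡ 48253 (mod 59546).
Need 1659⁻¹ mod 59546. Extended Euclid on (59546, 1659):
59546 = 35·1659 + 1481
1659 = 1·1481 + 178
1481 = 8·178 + 57
178 = 3·57 + 7
57 = 8·7 + 1
7 = 7·1 + 0
Back-substitute:
1 = 57 − 8·7
1 = −8·178 + 25·57
1 = 25·1481 − 208·178
1 = −208·1659 + 233·1481
1 = 233·59546 − 8363·1659
1659⁻¹ ≡ 51183 (mod 59546), so k ≡ 51183·48253 ≡ 3403 (mod 59546).
x = 732 + 1659·3403 = 5646309.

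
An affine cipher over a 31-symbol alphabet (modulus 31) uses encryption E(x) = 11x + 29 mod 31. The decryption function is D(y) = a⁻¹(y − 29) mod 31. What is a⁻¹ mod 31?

17

gcd(31, 11) by repeated division:
31 = 2*11 + 9
11 = 1*9 + 2
9 = 4*2 + 1
2 = 2*1 + 0
Since gcd(11, 31) = 1, back-substitute to write 1 as a combination:
1 = 9 − 4·2
1 = −4·11 + 5·9
1 = 5·31 − 14·11
Hence 11⁻¹ ≡ -14 ≡ 17 (mod 31).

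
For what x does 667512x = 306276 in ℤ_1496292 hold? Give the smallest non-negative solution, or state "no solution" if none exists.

First find gcd(667512, 1496292):
1496292 = 2*667512 + 161268
667512 = 4*161268 + 22440
161268 = 7*22440 + 4188
22440 = 5*4188 + 1500
4188 = 2*1500 + 1188
1500 = 1*1188 + 312
1188 = 3*312 + 252
312 = 1*252 + 60
252 = 4*60 + 12
60 = 5*12 + 0
gcd = 12 and 12 | 306276, so solutions exist. Divide through by 12: 55626x ≡ 25523 (mod 124691).
Now find 55626⁻¹ mod 124691:
124691 = 2·55626 + 13439
55626 = 4·13439 + 1870
13439 = 7·1870 + 349
1870 = 5·349 + 125
349 = 2·125 + 99
125 = 1·99 + 26
99 = 3·26 + 21
26 = 1·21 + 5
21 = 4·5 + 1
5 = 5·1 + 0
Back-substitute:
1 = 21 − 4·5
1 = −4·26 + 5·21
1 = 5·99 − 19·26
1 = −19·125 + 24·99
1 = 24·349 − 67·125
1 = −67·1870 + 359·349
1 = 359·13439 − 2580·1870
1 = −2580·55626 + 10679·13439
1 = 10679·124691 − 23938·55626
So 55626·(-23938) ≡ 1 (mod 124691), i.e. 55626⁻¹ ≡ 100753.
Then x ≡ 100753·25523 ≡ 16326 (mod 124691); the smallest non-negative solution is x = 16326.

16326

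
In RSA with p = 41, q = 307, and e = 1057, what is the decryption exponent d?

φ(n) = (p−1)(q−1) = 40·306 = 12240.
Need d with 1057·d ≡ 1 (mod 12240). Apply the extended Euclidean algorithm:
12240 = 11*1057 + 613
1057 = 1*613 + 444
613 = 1*444 + 169
444 = 2*169 + 106
169 = 1*106 + 63
106 = 1*63 + 43
63 = 1*43 + 20
43 = 2*20 + 3
20 = 6*3 + 2
3 = 1*2 + 1
2 = 2*1 + 0
Back-substitute:
1 = 3 − 2
1 = −20 + 7·3
1 = 7·43 − 15·20
1 = −15·63 + 22·43
1 = 22·106 − 37·63
1 = −37·169 + 59·106
1 = 59·444 − 155·169
1 = −155·613 + 214·444
1 = 214·1057 − 369·613
1 = −369·12240 + 4273·1057
So 1057·4273 ≡ 1 (mod 12240), hence d = 4273.

4273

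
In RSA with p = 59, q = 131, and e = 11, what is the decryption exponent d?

φ(n) = (p−1)(q−1) = 58·130 = 7540.
Need d with 11·d ≡ 1 (mod 7540). Apply the extended Euclidean algorithm:
7540 = 685×11 + 5
11 = 2×5 + 1
5 = 5×1 + 0
Back-substitute:
1 = 11 − 2·5
1 = −2·7540 + 1371·11
So 11·1371 ≡ 1 (mod 7540), hence d = 1371.

1371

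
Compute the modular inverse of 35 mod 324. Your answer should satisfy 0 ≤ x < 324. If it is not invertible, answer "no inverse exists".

287

Extended Euclidean algorithm:
324 = 9·35 + 9
35 = 3·9 + 8
9 = 1·8 + 1
8 = 8·1 + 0
gcd = 1, so the inverse exists. Back-substitute:
1 = 9 − 8
1 = −35 + 4·9
1 = 4·324 − 37·35
Thus 35·(-37) ≡ 1 (mod 324); reducing, -37 mod 324 = 287.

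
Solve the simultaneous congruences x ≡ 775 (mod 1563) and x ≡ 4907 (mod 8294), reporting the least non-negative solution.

1232419

Write x = 775 + 1563·k. Then 1563·k ≡ 4907 − 775 ≡ 4132 (mod 8294).
Need 1563⁻¹ mod 8294. Extended Euclid on (8294, 1563):
8294 = 5×1563 + 479
1563 = 3×479 + 126
479 = 3×126 + 101
126 = 1×101 + 25
101 = 4×25 + 1
25 = 25×1 + 0
Back-substitute:
1 = 101 − 4·25
1 = −4·126 + 5·101
1 = 5·479 − 19·126
1 = −19·1563 + 62·479
1 = 62·8294 − 329·1563
1563⁻¹ ≡ 7965 (mod 8294), so k ≡ 7965·4132 ≡ 788 (mod 8294).
x = 775 + 1563·788 = 1232419.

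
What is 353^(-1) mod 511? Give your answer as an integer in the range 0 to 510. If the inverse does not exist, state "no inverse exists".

Run Euclid on (511, 353):
511 = 1·353 + 158
353 = 2·158 + 37
158 = 4·37 + 10
37 = 3·10 + 7
10 = 1·7 + 3
7 = 2·3 + 1
3 = 3·1 + 0
The gcd is 1. Working backward:
1 = 7 − 2·3
1 = −2·10 + 3·7
1 = 3·37 − 11·10
1 = −11·158 + 47·37
1 = 47·353 − 105·158
1 = −105·511 + 152·353
So 353·152 ≡ 1 (mod 511).

152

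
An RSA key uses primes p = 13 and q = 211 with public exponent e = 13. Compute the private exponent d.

1357

φ(n) = (p−1)(q−1) = 12·210 = 2520.
Need d with 13·d ≡ 1 (mod 2520). Apply the extended Euclidean algorithm:
2520 = 193*13 + 11
13 = 1*11 + 2
11 = 5*2 + 1
2 = 2*1 + 0
Back-substitute:
1 = 11 − 5·2
1 = −5·13 + 6·11
1 = 6·2520 − 1163·13
So 13·(-1163) ≡ 1 (mod 2520), hence d ≡ -1163 ≡ 1357 (mod 2520).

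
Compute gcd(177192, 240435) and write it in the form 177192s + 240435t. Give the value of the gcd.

9

Euclidean algorithm:
240435 = 1·177192 + 63243
177192 = 2·63243 + 50706
63243 = 1·50706 + 12537
50706 = 4·12537 + 558
12537 = 22·558 + 261
558 = 2·261 + 36
261 = 7·36 + 9
36 = 4·9 + 0
gcd(177192, 240435) = 9.
Working backward:
9 = 261 − 7·36
9 = −7·558 + 15·261
9 = 15·12537 − 337·558
9 = −337·50706 + 1363·12537
9 = 1363·63243 − 1700·50706
9 = −1700·177192 + 4763·63243
9 = 4763·240435 − 6463·177192
So 9 = (4763)·240435 + (-6463)·177192.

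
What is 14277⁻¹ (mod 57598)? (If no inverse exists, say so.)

43845

Extended Euclidean algorithm:
57598 = 4*14277 + 490
14277 = 29*490 + 67
490 = 7*67 + 21
67 = 3*21 + 4
21 = 5*4 + 1
4 = 4*1 + 0
Since gcd(14277, 57598) = 1, back-substitute to write 1 as a combination:
1 = 21 − 5·4
1 = −5·67 + 16·21
1 = 16·490 − 117·67
1 = −117·14277 + 3409·490
1 = 3409·57598 − 13753·14277
So 14277·(-13753) ≡ 1 (mod 57598), and -13753 ≡ 43845 (mod 57598).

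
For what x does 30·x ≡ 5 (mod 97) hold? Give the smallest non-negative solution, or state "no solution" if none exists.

81

First find gcd(30, 97):
97 = 3·30 + 7
30 = 4·7 + 2
7 = 3·2 + 1
2 = 2·1 + 0
gcd = 1, so a unique solution mod 97 exists.
Back-substitute for the Bézout coefficients:
1 = 7 − 3·2
1 = −3·30 + 13·7
1 = 13·97 − 42·30
So 30·(-42) ≡ 1 (mod 97), giving 30⁻¹ ≡ 55.
x ≡ 30⁻¹·5 ≡ 55·5 ≡ 81 (mod 97).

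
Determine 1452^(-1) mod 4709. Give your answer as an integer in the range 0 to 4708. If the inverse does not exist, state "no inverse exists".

2708

Apply the Euclidean algorithm to 4709 and 1452:
4709 = 3·1452 + 353
1452 = 4·353 + 40
353 = 8·40 + 33
40 = 1·33 + 7
33 = 4·7 + 5
7 = 1·5 + 2
5 = 2·2 + 1
2 = 2·1 + 0
The gcd is 1. Working backward:
1 = 5 − 2·2
1 = −2·7 + 3·5
1 = 3·33 − 14·7
1 = −14·40 + 17·33
1 = 17·353 − 150·40
1 = −150·1452 + 617·353
1 = 617·4709 − 2001·1452
So 1452·(-2001) ≡ 1 (mod 4709), and -2001 ≡ 2708 (mod 4709).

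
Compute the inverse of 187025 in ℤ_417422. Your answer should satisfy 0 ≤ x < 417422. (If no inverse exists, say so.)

Run Euclid on (417422, 187025):
417422 = 2·187025 + 43372
187025 = 4·43372 + 13537
43372 = 3·13537 + 2761
13537 = 4·2761 + 2493
2761 = 1·2493 + 268
2493 = 9·268 + 81
268 = 3·81 + 25
81 = 3·25 + 6
25 = 4·6 + 1
6 = 6·1 + 0
The gcd is 1. Working backward:
1 = 25 − 4·6
1 = −4·81 + 13·25
1 = 13·268 − 43·81
1 = −43·2493 + 400·268
1 = 400·2761 − 443·2493
1 = −443·13537 + 2172·2761
1 = 2172·43372 − 6959·13537
1 = −6959·187025 + 30008·43372
1 = 30008·417422 − 66975·187025
Hence 187025⁻¹ ≡ -66975 ≡ 350447 (mod 417422).

350447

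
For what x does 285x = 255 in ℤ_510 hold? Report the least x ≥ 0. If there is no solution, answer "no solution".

17

First find gcd(285, 510):
510 = 1·285 + 225
285 = 1·225 + 60
225 = 3·60 + 45
60 = 1·45 + 15
45 = 3·15 + 0
gcd = 15 and 15 | 255, so solutions exist. Divide through by 15: 19x ≡ 17 (mod 34).
Now find 19⁻¹ mod 34:
34 = 1·19 + 15
19 = 1·15 + 4
15 = 3·4 + 3
4 = 1·3 + 1
3 = 3·1 + 0
Back-substitute:
1 = 4 − 3
1 = −15 + 4·4
1 = 4·19 − 5·15
1 = −5·34 + 9·19
So 19⁻¹ ≡ 9 (mod 34).
Then x ≡ 9·17 ≡ 17 (mod 34); the smallest non-negative solution is x = 17.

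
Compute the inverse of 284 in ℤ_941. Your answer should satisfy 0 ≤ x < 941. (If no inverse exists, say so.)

Run Euclid on (941, 284):
941 = 3·284 + 89
284 = 3·89 + 17
89 = 5·17 + 4
17 = 4·4 + 1
4 = 4·1 + 0
The gcd is 1. Working backward:
1 = 17 − 4·4
1 = −4·89 + 21·17
1 = 21·284 − 67·89
1 = −67·941 + 222·284
So 284·222 ≡ 1 (mod 941).

222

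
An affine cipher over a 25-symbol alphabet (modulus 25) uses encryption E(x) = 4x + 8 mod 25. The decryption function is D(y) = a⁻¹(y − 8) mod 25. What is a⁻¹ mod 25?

19

Apply the Euclidean algorithm to 25 and 4:
25 = 6·4 + 1
4 = 4·1 + 0
Since gcd(4, 25) = 1, back-substitute to write 1 as a combination:
1 = 25 − 6·4
Thus 4·(-6) ≡ 1 (mod 25); reducing, -6 mod 25 = 19.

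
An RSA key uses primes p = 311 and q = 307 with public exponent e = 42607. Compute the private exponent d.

φ(n) = (p−1)(q−1) = 310·306 = 94860.
Need d with 42607·d ≡ 1 (mod 94860). Apply the extended Euclidean algorithm:
94860 = 2×42607 + 9646
42607 = 4×9646 + 4023
9646 = 2×4023 + 1600
4023 = 2×1600 + 823
1600 = 1×823 + 777
823 = 1×777 + 46
777 = 16×46 + 41
46 = 1×41 + 5
41 = 8×5 + 1
5 = 5×1 + 0
Back-substitute:
1 = 41 − 8·5
1 = −8·46 + 9·41
1 = 9·777 − 152·46
1 = −152·823 + 161·777
1 = 161·1600 − 313·823
1 = −313·4023 + 787·1600
1 = 787·9646 − 1887·4023
1 = −1887·42607 + 8335·9646
1 = 8335·94860 − 18557·42607
So 42607·(-18557) ≡ 1 (mod 94860), hence d ≡ -18557 ≡ 76303 (mod 94860).

76303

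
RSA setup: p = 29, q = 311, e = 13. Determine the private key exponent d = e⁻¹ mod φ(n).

6677

φ(n) = (p−1)(q−1) = 28·310 = 8680.
Need d with 13·d ≡ 1 (mod 8680). Apply the extended Euclidean algorithm:
8680 = 667*13 + 9
13 = 1*9 + 4
9 = 2*4 + 1
4 = 4*1 + 0
Back-substitute:
1 = 9 − 2·4
1 = −2·13 + 3·9
1 = 3·8680 − 2003·13
So 13·(-2003) ≡ 1 (mod 8680), hence d ≡ -2003 ≡ 6677 (mod 8680).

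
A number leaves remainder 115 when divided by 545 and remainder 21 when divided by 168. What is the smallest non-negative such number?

5565

Write x = 115 + 545·k. Then 545·k ≡ 21 − 115 ≡ 74 (mod 168).
Need 545⁻¹ mod 168. Extended Euclid on (168, 41):
168 = 4×41 + 4
41 = 10×4 + 1
4 = 4×1 + 0
Back-substitute:
1 = 41 − 10·4
1 = −10·168 + 41·41
545⁻¹ ≡ 41 (mod 168), so k ≡ 41·74 ≡ 10 (mod 168).
x = 115 + 545·10 = 5565.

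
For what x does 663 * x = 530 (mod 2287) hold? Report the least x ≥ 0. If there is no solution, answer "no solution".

First find gcd(663, 2287):
2287 = 3·663 + 298
663 = 2·298 + 67
298 = 4·67 + 30
67 = 2·30 + 7
30 = 4·7 + 2
7 = 3·2 + 1
2 = 2·1 + 0
gcd = 1, so a unique solution mod 2287 exists.
Back-substitute for the Bézout coefficients:
1 = 7 − 3·2
1 = −3·30 + 13·7
1 = 13·67 − 29·30
1 = −29·298 + 129·67
1 = 129·663 − 287·298
1 = −287·2287 + 990·663
So 663·(990) ≡ 1 (mod 2287), giving 663⁻¹ ≡ 990.
x ≡ 663⁻¹·530 ≡ 990·530 ≡ 977 (mod 2287).

977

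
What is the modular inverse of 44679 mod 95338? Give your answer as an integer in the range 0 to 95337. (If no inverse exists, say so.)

66625

gcd(95338, 44679) by repeated division:
95338 = 2*44679 + 5980
44679 = 7*5980 + 2819
5980 = 2*2819 + 342
2819 = 8*342 + 83
342 = 4*83 + 10
83 = 8*10 + 3
10 = 3*3 + 1
3 = 3*1 + 0
gcd = 1, so the inverse exists. Back-substitute:
1 = 10 − 3·3
1 = −3·83 + 25·10
1 = 25·342 − 103·83
1 = −103·2819 + 849·342
1 = 849·5980 − 1801·2819
1 = −1801·44679 + 13456·5980
1 = 13456·95338 − 28713·44679
Thus 44679·(-28713) ≡ 1 (mod 95338); reducing, -28713 mod 95338 = 66625.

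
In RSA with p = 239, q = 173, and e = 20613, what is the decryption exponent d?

8893

φ(n) = (p−1)(q−1) = 238·172 = 40936.
Need d with 20613·d ≡ 1 (mod 40936). Apply the extended Euclidean algorithm:
40936 = 1*20613 + 20323
20613 = 1*20323 + 290
20323 = 70*290 + 23
290 = 12*23 + 14
23 = 1*14 + 9
14 = 1*9 + 5
9 = 1*5 + 4
5 = 1*4 + 1
4 = 4*1 + 0
Back-substitute:
1 = 5 − 4
1 = −9 + 2·5
1 = 2·14 − 3·9
1 = −3·23 + 5·14
1 = 5·290 − 63·23
1 = −63·20323 + 4415·290
1 = 4415·20613 − 4478·20323
1 = −4478·40936 + 8893·20613
So 20613·8893 ≡ 1 (mod 40936), hence d = 8893.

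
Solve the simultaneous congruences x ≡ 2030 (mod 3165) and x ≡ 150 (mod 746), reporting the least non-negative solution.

Write x = 2030 + 3165·k. Then 3165·k ≡ 150 − 2030 ≡ 358 (mod 746).
Need 3165⁻¹ mod 746. Extended Euclid on (746, 181):
746 = 4·181 + 22
181 = 8·22 + 5
22 = 4·5 + 2
5 = 2·2 + 1
2 = 2·1 + 0
Back-substitute:
1 = 5 − 2·2
1 = −2·22 + 9·5
1 = 9·181 − 74·22
1 = −74·746 + 305·181
3165⁻¹ ≡ 305 (mod 746), so k ≡ 305·358 ≡ 274 (mod 746).
x = 2030 + 3165·274 = 869240.

869240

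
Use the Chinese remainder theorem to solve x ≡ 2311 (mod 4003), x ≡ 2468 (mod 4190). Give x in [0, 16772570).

14529198

Write x = 2311 + 4003·k. Then 4003·k ≡ 2468 − 2311 ≡ 157 (mod 4190).
Need 4003⁻¹ mod 4190. Extended Euclid on (4190, 4003):
4190 = 1*4003 + 187
4003 = 21*187 + 76
187 = 2*76 + 35
76 = 2*35 + 6
35 = 5*6 + 5
6 = 1*5 + 1
5 = 5*1 + 0
Back-substitute:
1 = 6 − 5
1 = −35 + 6·6
1 = 6·76 − 13·35
1 = −13·187 + 32·76
1 = 32·4003 − 685·187
1 = −685·4190 + 717·4003
4003⁻¹ ≡ 717 (mod 4190), so k ≡ 717·157 ≡ 3629 (mod 4190).
x = 2311 + 4003·3629 = 14529198.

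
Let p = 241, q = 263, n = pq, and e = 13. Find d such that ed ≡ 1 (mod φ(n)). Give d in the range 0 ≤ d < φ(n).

φ(n) = (p−1)(q−1) = 240·262 = 62880.
Need d with 13·d ≡ 1 (mod 62880). Apply the extended Euclidean algorithm:
62880 = 4836*13 + 12
13 = 1*12 + 1
12 = 12*1 + 0
Back-substitute:
1 = 13 − 12
1 = −62880 + 4837·13
So 13·4837 ≡ 1 (mod 62880), hence d = 4837.

4837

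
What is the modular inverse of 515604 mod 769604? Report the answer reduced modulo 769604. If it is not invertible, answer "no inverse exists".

Euclidean algorithm on 769604, 515604:
769604 = 1·515604 + 254000
515604 = 2·254000 + 7604
254000 = 33·7604 + 3068
7604 = 2·3068 + 1468
3068 = 2·1468 + 132
1468 = 11·132 + 16
132 = 8·16 + 4
16 = 4·4 + 0
Since gcd = 4 > 1, 515604 is not a unit mod 769604.

no inverse exists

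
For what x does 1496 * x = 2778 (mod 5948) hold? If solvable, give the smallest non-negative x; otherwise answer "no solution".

gcd(1496, 5948):
5948 = 3·1496 + 1460
1496 = 1·1460 + 36
1460 = 40·36 + 20
36 = 1·20 + 16
20 = 1·16 + 4
16 = 4·4 + 0
gcd = 4, but 4 ∤ 2778, so the congruence has no solution.

no solution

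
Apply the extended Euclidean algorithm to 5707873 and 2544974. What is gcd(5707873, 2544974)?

Euclidean algorithm:
5707873 = 2·2544974 + 617925
2544974 = 4·617925 + 73274
617925 = 8·73274 + 31733
73274 = 2·31733 + 9808
31733 = 3·9808 + 2309
9808 = 4·2309 + 572
2309 = 4·572 + 21
572 = 27·21 + 5
21 = 4·5 + 1
5 = 5·1 + 0
gcd(5707873, 2544974) = 1.
Back-substituting:
1 = 21 − 4·5
1 = −4·572 + 109·21
1 = 109·2309 − 440·572
1 = −440·9808 + 1869·2309
1 = 1869·31733 − 6047·9808
1 = −6047·73274 + 13963·31733
1 = 13963·617925 − 117751·73274
1 = −117751·2544974 + 484967·617925
1 = 484967·5707873 − 1087685·2544974
So 1 = (484967)·5707873 + (-1087685)·2544974.

1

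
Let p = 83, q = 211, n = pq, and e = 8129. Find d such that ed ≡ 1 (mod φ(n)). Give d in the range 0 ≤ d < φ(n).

φ(n) = (p−1)(q−1) = 82·210 = 17220.
Need d with 8129·d ≡ 1 (mod 17220). Apply the extended Euclidean algorithm:
17220 = 2·8129 + 962
8129 = 8·962 + 433
962 = 2·433 + 96
433 = 4·96 + 49
96 = 1·49 + 47
49 = 1·47 + 2
47 = 23·2 + 1
2 = 2·1 + 0
Back-substitute:
1 = 47 − 23·2
1 = −23·49 + 24·47
1 = 24·96 − 47·49
1 = −47·433 + 212·96
1 = 212·962 − 471·433
1 = −471·8129 + 3980·962
1 = 3980·17220 − 8431·8129
So 8129·(-8431) ≡ 1 (mod 17220), hence d ≡ -8431 ≡ 8789 (mod 17220).

8789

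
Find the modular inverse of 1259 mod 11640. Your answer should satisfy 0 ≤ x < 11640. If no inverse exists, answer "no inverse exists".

8099

Apply the Euclidean algorithm to 11640 and 1259:
11640 = 9×1259 + 309
1259 = 4×309 + 23
309 = 13×23 + 10
23 = 2×10 + 3
10 = 3×3 + 1
3 = 3×1 + 0
Since gcd(1259, 11640) = 1, back-substitute to write 1 as a combination:
1 = 10 − 3·3
1 = −3·23 + 7·10
1 = 7·309 − 94·23
1 = −94·1259 + 383·309
1 = 383·11640 − 3541·1259
Hence 1259⁻¹ ≡ -3541 ≡ 8099 (mod 11640).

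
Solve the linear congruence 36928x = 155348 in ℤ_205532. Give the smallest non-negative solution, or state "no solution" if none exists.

19668

First find gcd(36928, 205532):
205532 = 5*36928 + 20892
36928 = 1*20892 + 16036
20892 = 1*16036 + 4856
16036 = 3*4856 + 1468
4856 = 3*1468 + 452
1468 = 3*452 + 112
452 = 4*112 + 4
112 = 28*4 + 0
gcd = 4 and 4 | 155348, so solutions exist. Divide through by 4: 9232x ≡ 38837 (mod 51383).
Now find 9232⁻¹ mod 51383:
51383 = 5·9232 + 5223
9232 = 1·5223 + 4009
5223 = 1·4009 + 1214
4009 = 3·1214 + 367
1214 = 3·367 + 113
367 = 3·113 + 28
113 = 4·28 + 1
28 = 28·1 + 0
Back-substitute:
1 = 113 − 4·28
1 = −4·367 + 13·113
1 = 13·1214 − 43·367
1 = −43·4009 + 142·1214
1 = 142·5223 − 185·4009
1 = −185·9232 + 327·5223
1 = 327·51383 − 1820·9232
So 9232·(-1820) ≡ 1 (mod 51383), i.e. 9232⁻¹ ≡ 49563.
Then x ≡ 49563·38837 ≡ 19668 (mod 51383); the smallest non-negative solution is x = 19668.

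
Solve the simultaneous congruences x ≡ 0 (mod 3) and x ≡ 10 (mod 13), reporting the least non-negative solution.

Write x = 0 + 3·k. Then 3·k ≡ 10 − 0 ≡ 10 (mod 13).
Need 3⁻¹ mod 13. Extended Euclid on (13, 3):
13 = 4*3 + 1
3 = 3*1 + 0
Back-substitute:
1 = 13 − 4·3
3⁻¹ ≡ 9 (mod 13), so k ≡ 9·10 ≡ 12 (mod 13).
x = 0 + 3·12 = 36.

36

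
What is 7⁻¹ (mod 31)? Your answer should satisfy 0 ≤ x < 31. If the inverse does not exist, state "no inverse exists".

Apply the Euclidean algorithm to 31 and 7:
31 = 4×7 + 3
7 = 2×3 + 1
3 = 3×1 + 0
Since gcd(7, 31) = 1, back-substitute to write 1 as a combination:
1 = 7 − 2·3
1 = −2·31 + 9·7
So 7·9 ≡ 1 (mod 31).

9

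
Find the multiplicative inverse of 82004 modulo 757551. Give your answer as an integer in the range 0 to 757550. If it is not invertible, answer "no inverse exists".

Run Euclid on (757551, 82004):
757551 = 9×82004 + 19515
82004 = 4×19515 + 3944
19515 = 4×3944 + 3739
3944 = 1×3739 + 205
3739 = 18×205 + 49
205 = 4×49 + 9
49 = 5×9 + 4
9 = 2×4 + 1
4 = 4×1 + 0
The gcd is 1. Working backward:
1 = 9 − 2·4
1 = −2·49 + 11·9
1 = 11·205 − 46·49
1 = −46·3739 + 839·205
1 = 839·3944 − 885·3739
1 = −885·19515 + 4379·3944
1 = 4379·82004 − 18401·19515
1 = −18401·757551 + 169988·82004
So 82004·169988 ≡ 1 (mod 757551).

169988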